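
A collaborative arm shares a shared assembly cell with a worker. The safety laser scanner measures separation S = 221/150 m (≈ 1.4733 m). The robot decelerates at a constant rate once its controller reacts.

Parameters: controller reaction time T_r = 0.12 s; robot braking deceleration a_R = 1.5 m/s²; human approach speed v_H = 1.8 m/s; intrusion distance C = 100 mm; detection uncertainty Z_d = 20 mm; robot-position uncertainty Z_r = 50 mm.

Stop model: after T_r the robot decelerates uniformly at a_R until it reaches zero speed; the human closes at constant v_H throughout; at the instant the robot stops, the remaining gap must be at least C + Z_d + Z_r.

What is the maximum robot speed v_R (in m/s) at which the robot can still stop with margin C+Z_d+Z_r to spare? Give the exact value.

collect terms ⇒ (1/3)·v_R² + (33/25)·v_R + (-1631/1500) = 0
  disc = (33/25)² − 4·(1/3)·(-1631/1500) = 17956/5625 ; √disc = 134/75
  v_R = (−(33/25) + 134/75) / (2·(1/3)) = 7/10 m/s
check:
stop time T_s = (7/10)/(3/2) = 0.4667 s
robot covers v_R·T_r = 0.7000·0.1200 = 0.0840 m before braking
robot under decel: 0.7000²/(2·1.5000) = 0.1633 m
person approaches 1.8000·(0.1200+0.4667) = 1.0560 m
residual clearance needed = 0.1000+0.0200+0.0500 = 0.1700 m
sum ≈ 0.0840+0.1633+1.0560+0.1700 ≈ 1.4733 m = S ✓

v_R_max = 7/10 m/s = 0.7000 m/s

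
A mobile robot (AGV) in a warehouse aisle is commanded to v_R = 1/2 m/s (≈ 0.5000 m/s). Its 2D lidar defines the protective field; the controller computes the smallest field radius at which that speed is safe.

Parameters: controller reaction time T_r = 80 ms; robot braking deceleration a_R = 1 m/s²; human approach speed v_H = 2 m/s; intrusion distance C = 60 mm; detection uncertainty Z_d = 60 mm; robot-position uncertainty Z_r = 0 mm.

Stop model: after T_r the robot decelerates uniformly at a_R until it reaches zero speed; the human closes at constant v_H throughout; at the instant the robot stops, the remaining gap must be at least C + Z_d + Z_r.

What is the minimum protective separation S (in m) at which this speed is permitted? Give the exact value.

T_s = v_R/a_R = (1/2)/1 = 0.5000 s
reaction-phase robot travel = 0.5000·0.0800 = 0.0400 m
braking distance = 0.5000²/(2·1.0000) = 0.1250 m
person approaches 2.0000·(0.0800+0.5000) = 1.1600 m
margins: 0.0600+0.0600+0.0000 = 0.1200 m
S_min ≈ 0.0400+0.1250+1.1600+0.1200  ⇒  S_min = 289/200 m

S_min = 289/200 m = 1.4450 m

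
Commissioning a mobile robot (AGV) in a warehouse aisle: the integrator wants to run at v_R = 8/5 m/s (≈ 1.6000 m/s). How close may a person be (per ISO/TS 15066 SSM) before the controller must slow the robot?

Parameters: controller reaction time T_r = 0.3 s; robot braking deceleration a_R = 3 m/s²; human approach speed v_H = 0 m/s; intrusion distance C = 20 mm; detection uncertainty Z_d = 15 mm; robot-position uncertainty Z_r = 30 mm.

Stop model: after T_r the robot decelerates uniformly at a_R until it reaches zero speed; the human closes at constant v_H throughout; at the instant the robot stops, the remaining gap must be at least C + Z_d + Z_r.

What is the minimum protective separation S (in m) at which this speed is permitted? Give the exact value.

S_min = 583/600 m = 0.9717 m

braking lasts T_s = (8/5)/3 = 0.5333 s
reaction-phase robot travel = 1.6000·0.3000 = 0.4800 m
robot covers 1.6000·0.5333 − ½·3.0000·0.5333² = 0.4267 m while stopping
person approaches 0.0000·(0.3000+0.5333) = 0.0000 m
residual clearance needed = 0.0200+0.0150+0.0300 = 0.0650 m
S_min ≈ 0.4800+0.4267+0.0000+0.0650  ⇒  S_min = 583/600 m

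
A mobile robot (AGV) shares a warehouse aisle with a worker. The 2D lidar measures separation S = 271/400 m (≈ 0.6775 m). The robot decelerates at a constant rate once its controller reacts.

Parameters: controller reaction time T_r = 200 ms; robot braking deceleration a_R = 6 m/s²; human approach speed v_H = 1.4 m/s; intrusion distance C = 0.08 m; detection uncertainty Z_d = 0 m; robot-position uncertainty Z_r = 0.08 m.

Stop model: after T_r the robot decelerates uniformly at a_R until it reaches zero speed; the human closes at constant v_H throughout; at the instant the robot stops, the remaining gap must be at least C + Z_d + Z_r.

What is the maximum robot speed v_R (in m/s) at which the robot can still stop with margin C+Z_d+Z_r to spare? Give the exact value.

v_R_max = 1/2 m/s = 0.5000 m/s

collect terms ⇒ (1/12)·v_R² + (13/30)·v_R + (-19/80) = 0
  disc = (13/30)² − 4·(1/12)·(-19/80) = 961/3600 ; √disc = 31/60
  v_R = (−(13/30) + 31/60) / (2·(1/12)) = 1/2 m/s
check:
stop time T_s = (1/2)/6 = 0.0833 s
reaction-phase robot travel = 0.5000·0.2000 = 0.1000 m
braking distance = 0.5000²/(2·6.0000) = 0.0208 m
person approaches 1.4000·(0.2000+0.0833) = 0.3967 m
residual clearance needed = 0.0800+0.0000+0.0800 = 0.1600 m
sum ≈ 0.1000+0.0208+0.3967+0.1600 ≈ 0.6775 m = S ✓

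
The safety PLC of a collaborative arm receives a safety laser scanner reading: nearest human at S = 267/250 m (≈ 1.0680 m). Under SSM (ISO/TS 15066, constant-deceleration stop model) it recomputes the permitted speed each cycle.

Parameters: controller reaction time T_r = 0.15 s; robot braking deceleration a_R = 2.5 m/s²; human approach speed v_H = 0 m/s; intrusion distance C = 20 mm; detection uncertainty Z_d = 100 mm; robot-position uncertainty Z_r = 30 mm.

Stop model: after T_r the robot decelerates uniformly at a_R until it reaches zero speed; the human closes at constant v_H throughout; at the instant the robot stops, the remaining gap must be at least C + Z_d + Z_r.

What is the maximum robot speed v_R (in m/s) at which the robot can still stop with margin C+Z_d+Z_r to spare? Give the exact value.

at the boundary: (1/5)·v² + (3/20)·v + (-459/500) = 0
  disc = (3/20)² − 4·(1/5)·(-459/500) = 7569/10000 ; √disc = 87/100
  v_R = (−(3/20) + 87/100) / (2·(1/5)) = 9/5 m/s
check:
braking lasts T_s = (9/5)/(5/2) = 0.7200 s
reaction-phase robot travel = 1.8000·0.1500 = 0.2700 m
braking distance = 1.8000²/(2·2.5000) = 0.6480 m
human closes 0.0000·0.8700 = 0.0000 m
margins: 0.0200+0.1000+0.0300 = 0.1500 m
sum ≈ 0.2700+0.6480+0.0000+0.1500 ≈ 1.0680 m = S ✓

v_R_max = 9/5 m/s = 1.8000 m/s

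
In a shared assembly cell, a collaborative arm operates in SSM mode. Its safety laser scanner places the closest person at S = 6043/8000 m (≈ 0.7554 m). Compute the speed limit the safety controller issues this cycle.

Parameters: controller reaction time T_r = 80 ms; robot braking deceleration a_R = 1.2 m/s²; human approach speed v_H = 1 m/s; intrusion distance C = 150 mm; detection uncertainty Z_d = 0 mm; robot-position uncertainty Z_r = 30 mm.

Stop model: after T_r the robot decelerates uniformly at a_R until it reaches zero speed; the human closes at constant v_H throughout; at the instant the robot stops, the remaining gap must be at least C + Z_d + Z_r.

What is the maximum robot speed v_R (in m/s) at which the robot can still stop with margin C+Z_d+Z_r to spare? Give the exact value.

v_R_max = 9/20 m/s = 0.4500 m/s

at the boundary: (5/12)·v² + (137/150)·v + (-3963/8000) = 0
  disc = (137/150)² − 4·(5/12)·(-3963/8000) = 597529/360000 ; √disc = 773/600
  v_R = (−(137/150) + 773/600) / (2·(5/12)) = 9/20 m/s
check:
T_s = v_R/a_R = (9/20)/(6/5) = 0.3750 s
robot in T_r: 0.4500·0.0800 = 0.0360 m
braking distance = 0.4500²/(2·1.2000) = 0.0844 m
human closes 1.0000·0.4550 = 0.4550 m
margins: 0.1500+0.0000+0.0300 = 0.1800 m
sum ≈ 0.0360+0.0844+0.4550+0.1800 ≈ 0.7554 m = S ✓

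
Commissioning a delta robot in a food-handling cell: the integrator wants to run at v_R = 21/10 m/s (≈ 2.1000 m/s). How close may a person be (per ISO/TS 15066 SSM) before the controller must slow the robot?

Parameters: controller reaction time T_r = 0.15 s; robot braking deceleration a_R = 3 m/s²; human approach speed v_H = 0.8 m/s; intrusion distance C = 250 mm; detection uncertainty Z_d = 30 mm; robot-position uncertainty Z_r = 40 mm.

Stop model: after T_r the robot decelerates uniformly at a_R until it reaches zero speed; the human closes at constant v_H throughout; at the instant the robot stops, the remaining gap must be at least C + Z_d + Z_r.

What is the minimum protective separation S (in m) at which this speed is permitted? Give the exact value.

S_min = 41/20 m = 2.0500 m

T_s = v_R/a_R = (21/10)/3 = 0.7000 s
robot in T_r: 2.1000·0.1500 = 0.3150 m
robot under decel: 2.1000²/(2·3.0000) = 0.7350 m
human closes 0.8000·0.8500 = 0.6800 m
C+Z_d+Z_r = 0.2500+0.0300+0.0400 = 0.3200 m
S_min ≈ 0.3150+0.7350+0.6800+0.3200  ⇒  S_min = 41/20 m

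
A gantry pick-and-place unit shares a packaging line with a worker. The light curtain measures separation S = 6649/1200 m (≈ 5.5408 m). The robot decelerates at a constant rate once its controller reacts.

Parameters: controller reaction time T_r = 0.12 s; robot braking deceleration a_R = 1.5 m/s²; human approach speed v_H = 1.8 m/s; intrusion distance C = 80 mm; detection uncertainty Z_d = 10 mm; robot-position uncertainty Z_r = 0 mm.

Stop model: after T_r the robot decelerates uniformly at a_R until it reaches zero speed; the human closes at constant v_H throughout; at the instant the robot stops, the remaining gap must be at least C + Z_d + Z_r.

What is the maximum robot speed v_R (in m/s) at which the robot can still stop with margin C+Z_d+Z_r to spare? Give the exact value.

quadratic (1/3)·v² + (33/25)·v + (-31409/6000) = 0
  disc = (33/25)² − 4·(1/3)·(-31409/6000) = 196249/22500 ; √disc = 443/150
  v_R = (−(33/25) + 443/150) / (2·(1/3)) = 49/20 m/s
check:
stop time T_s = (49/20)/(3/2) = 1.6333 s
robot in T_r: 2.4500·0.1200 = 0.2940 m
robot covers 2.4500·1.6333 − ½·1.5000·1.6333² = 2.0008 m while stopping
human over T_r+T_s: 1.8000·(0.1200+1.6333) = 3.1560 m
margins: 0.0800+0.0100+0.0000 = 0.0900 m
sum ≈ 0.2940+2.0008+3.1560+0.0900 ≈ 5.5408 m = S ✓

v_R_max = 49/20 m/s = 2.4500 m/s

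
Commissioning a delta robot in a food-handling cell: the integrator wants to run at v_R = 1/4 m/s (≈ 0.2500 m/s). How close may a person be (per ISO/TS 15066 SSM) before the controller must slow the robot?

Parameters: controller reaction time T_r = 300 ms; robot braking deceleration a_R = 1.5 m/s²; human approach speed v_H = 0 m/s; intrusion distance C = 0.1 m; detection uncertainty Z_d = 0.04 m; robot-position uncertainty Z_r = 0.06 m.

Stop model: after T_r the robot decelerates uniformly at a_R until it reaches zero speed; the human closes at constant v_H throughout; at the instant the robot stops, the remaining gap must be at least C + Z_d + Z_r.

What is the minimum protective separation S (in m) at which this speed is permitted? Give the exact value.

S_min = 71/240 m = 0.2958 m

stop time T_s = (1/4)/(3/2) = 0.1667 s
robot covers v_R·T_r = 0.2500·0.3000 = 0.0750 m before braking
robot under decel: 0.2500²/(2·1.5000) = 0.0208 m
human closes 0.0000·0.4667 = 0.0000 m
margins: 0.1000+0.0400+0.0600 = 0.2000 m
S_min ≈ 0.0750+0.0208+0.0000+0.2000  ⇒  S_min = 71/240 m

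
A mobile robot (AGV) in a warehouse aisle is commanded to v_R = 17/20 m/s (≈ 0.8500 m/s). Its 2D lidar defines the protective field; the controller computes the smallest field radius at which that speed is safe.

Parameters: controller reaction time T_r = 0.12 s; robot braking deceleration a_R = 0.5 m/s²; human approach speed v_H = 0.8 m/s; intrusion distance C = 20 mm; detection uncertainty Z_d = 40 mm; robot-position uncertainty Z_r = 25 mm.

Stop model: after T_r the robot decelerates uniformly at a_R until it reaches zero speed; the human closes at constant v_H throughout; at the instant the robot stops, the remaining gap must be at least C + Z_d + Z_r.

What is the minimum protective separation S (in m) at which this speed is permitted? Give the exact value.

S_min = 4731/2000 m = 2.3655 m

stop time T_s = (17/20)/(1/2) = 1.7000 s
robot covers v_R·T_r = 0.8500·0.1200 = 0.1020 m before braking
braking distance = 0.8500²/(2·0.5000) = 0.7225 m
person approaches 0.8000·(0.1200+1.7000) = 1.4560 m
residual clearance needed = 0.0200+0.0400+0.0250 = 0.0850 m
S_min ≈ 0.1020+0.7225+1.4560+0.0850  ⇒  S_min = 4731/2000 m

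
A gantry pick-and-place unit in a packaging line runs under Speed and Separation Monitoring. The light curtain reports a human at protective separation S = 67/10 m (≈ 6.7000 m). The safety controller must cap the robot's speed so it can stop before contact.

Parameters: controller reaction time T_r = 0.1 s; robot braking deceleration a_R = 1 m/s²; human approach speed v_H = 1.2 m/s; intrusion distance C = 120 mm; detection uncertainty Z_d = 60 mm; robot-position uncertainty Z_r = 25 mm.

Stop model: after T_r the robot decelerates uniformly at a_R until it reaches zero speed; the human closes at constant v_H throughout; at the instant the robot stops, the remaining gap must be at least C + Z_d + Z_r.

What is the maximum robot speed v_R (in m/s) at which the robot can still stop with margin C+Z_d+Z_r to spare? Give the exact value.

v_R_max = 5/2 m/s = 2.5000 m/s

collect terms ⇒ (1/2)·v_R² + (13/10)·v_R + (-51/8) = 0
  disc = (13/10)² − 4·(1/2)·(-51/8) = 361/25 ; √disc = 19/5
  v_R = (−(13/10) + 19/5) / (2·(1/2)) = 5/2 m/s
check:
T_s = v_R/a_R = (5/2)/1 = 2.5000 s
robot in T_r: 2.5000·0.1000 = 0.2500 m
robot under decel: 2.5000²/(2·1.0000) = 3.1250 m
human over T_r+T_s: 1.2000·(0.1000+2.5000) = 3.1200 m
C+Z_d+Z_r = 0.1200+0.0600+0.0250 = 0.2050 m
sum ≈ 0.2500+3.1250+3.1200+0.2050 ≈ 6.7000 m = S ✓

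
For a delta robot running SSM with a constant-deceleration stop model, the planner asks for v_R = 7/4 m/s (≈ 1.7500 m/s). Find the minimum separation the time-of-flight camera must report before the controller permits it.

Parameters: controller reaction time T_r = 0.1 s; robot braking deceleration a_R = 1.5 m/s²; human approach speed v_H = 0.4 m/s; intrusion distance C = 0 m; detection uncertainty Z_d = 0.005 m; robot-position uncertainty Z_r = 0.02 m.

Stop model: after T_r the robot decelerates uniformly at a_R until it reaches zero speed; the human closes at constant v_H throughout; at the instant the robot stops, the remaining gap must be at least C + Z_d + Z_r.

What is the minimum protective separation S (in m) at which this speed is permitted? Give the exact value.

stop time T_s = (7/4)/(3/2) = 1.1667 s
reaction-phase robot travel = 1.7500·0.1000 = 0.1750 m
robot covers 1.7500·1.1667 − ½·1.5000·1.1667² = 1.0208 m while stopping
human over T_r+T_s: 0.4000·(0.1000+1.1667) = 0.5067 m
C+Z_d+Z_r = 0.0000+0.0050+0.0200 = 0.0250 m
S_min ≈ 0.1750+1.0208+0.5067+0.0250  ⇒  S_min = 691/400 m

S_min = 691/400 m = 1.7275 m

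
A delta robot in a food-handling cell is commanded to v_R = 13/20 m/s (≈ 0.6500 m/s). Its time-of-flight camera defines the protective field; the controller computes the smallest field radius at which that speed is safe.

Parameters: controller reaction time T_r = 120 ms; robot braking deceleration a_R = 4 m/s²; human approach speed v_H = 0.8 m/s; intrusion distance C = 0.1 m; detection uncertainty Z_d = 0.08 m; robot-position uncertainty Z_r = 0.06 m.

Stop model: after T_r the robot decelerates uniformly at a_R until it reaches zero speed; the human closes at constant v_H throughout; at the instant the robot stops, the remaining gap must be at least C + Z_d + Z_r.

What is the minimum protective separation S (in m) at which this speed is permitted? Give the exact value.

T_s = v_R/a_R = (13/20)/4 = 0.1625 s
robot covers v_R·T_r = 0.6500·0.1200 = 0.0780 m before braking
robot covers 0.6500·0.1625 − ½·4.0000·0.1625² = 0.0528 m while stopping
human over T_r+T_s: 0.8000·(0.1200+0.1625) = 0.2260 m
C+Z_d+Z_r = 0.1000+0.0800+0.0600 = 0.2400 m
S_min ≈ 0.0780+0.0528+0.2260+0.2400  ⇒  S_min = 9549/16000 m

S_min = 9549/16000 m = 0.5968 m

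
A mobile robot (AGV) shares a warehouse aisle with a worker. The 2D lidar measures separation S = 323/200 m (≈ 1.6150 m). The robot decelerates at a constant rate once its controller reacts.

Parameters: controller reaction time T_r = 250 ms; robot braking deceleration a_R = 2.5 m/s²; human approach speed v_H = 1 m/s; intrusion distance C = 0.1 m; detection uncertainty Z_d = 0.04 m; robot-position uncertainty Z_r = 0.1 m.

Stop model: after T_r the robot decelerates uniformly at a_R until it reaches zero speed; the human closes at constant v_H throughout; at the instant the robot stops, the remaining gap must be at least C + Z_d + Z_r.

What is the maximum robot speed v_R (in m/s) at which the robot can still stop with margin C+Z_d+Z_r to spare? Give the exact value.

v_R_max = 5/4 m/s = 1.2500 m/s

quadratic (1/5)·v² + (13/20)·v + (-9/8) = 0
  disc = (13/20)² − 4·(1/5)·(-9/8) = 529/400 ; √disc = 23/20
  v_R = (−(13/20) + 23/20) / (2·(1/5)) = 5/4 m/s
check:
braking lasts T_s = (5/4)/(5/2) = 0.5000 s
reaction-phase robot travel = 1.2500·0.2500 = 0.3125 m
robot covers 1.2500·0.5000 − ½·2.5000·0.5000² = 0.3125 m while stopping
human closes 1.0000·0.7500 = 0.7500 m
C+Z_d+Z_r = 0.1000+0.0400+0.1000 = 0.2400 m
sum ≈ 0.3125+0.3125+0.7500+0.2400 ≈ 1.6150 m = S ✓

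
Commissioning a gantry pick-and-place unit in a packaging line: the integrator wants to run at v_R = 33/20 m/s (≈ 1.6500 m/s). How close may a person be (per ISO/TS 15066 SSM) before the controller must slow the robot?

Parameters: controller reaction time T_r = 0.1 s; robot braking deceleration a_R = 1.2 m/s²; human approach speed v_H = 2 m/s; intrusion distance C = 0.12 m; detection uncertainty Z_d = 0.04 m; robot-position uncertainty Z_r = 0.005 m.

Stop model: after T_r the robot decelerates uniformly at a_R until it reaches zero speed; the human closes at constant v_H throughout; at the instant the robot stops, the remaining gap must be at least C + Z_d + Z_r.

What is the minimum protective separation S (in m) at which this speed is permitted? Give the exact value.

T_s = v_R/a_R = (33/20)/(6/5) = 1.3750 s
robot in T_r: 1.6500·0.1000 = 0.1650 m
robot under decel: 1.6500²/(2·1.2000) = 1.1344 m
human closes 2.0000·1.4750 = 2.9500 m
residual clearance needed = 0.1200+0.0400+0.0050 = 0.1650 m
S_min ≈ 0.1650+1.1344+2.9500+0.1650  ⇒  S_min = 7063/1600 m

S_min = 7063/1600 m = 4.4144 m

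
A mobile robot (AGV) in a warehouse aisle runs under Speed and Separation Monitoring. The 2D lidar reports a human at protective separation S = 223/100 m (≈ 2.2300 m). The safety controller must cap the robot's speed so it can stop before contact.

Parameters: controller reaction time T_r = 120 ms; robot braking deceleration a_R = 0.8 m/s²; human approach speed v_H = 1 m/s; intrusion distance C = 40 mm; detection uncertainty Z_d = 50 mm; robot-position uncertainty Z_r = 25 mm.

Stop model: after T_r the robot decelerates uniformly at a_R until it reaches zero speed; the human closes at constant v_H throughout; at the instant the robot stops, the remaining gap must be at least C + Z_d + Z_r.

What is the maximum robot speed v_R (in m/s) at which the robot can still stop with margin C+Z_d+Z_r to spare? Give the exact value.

v_R_max = 1 m/s = 1.0000 m/s

collect terms ⇒ (5/8)·v_R² + (137/100)·v_R + (-399/200) = 0
  disc = (137/100)² − 4·(5/8)·(-399/200) = 17161/2500 ; √disc = 131/50
  v_R = (−(137/100) + 131/50) / (2·(5/8)) = 1 m/s
check:
T_s = v_R/a_R = 1/(4/5) = 1.2500 s
reaction-phase robot travel = 1.0000·0.1200 = 0.1200 m
robot covers 1.0000·1.2500 − ½·0.8000·1.2500² = 0.6250 m while stopping
human over T_r+T_s: 1.0000·(0.1200+1.2500) = 1.3700 m
margins: 0.0400+0.0500+0.0250 = 0.1150 m
sum ≈ 0.1200+0.6250+1.3700+0.1150 ≈ 2.2300 m = S ✓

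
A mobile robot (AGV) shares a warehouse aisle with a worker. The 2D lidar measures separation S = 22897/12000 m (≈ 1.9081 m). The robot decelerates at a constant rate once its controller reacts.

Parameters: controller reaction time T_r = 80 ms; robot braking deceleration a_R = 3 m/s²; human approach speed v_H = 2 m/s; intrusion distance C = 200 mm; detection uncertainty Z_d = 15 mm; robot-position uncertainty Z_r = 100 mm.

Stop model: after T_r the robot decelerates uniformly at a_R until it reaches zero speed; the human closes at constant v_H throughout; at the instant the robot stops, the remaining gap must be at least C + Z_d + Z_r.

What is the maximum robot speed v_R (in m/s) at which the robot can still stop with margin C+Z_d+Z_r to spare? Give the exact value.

at the boundary: (1/6)·v² + (56/75)·v + (-17197/12000) = 0
  disc = (56/75)² − 4·(1/6)·(-17197/12000) = 15129/10000 ; √disc = 123/100
  v_R = (−(56/75) + 123/100) / (2·(1/6)) = 29/20 m/s
check:
stop time T_s = (29/20)/3 = 0.4833 s
robot in T_r: 1.4500·0.0800 = 0.1160 m
robot covers 1.4500·0.4833 − ½·3.0000·0.4833² = 0.3504 m while stopping
human closes 2.0000·0.5633 = 1.1267 m
margins: 0.2000+0.0150+0.1000 = 0.3150 m
sum ≈ 0.1160+0.3504+1.1267+0.3150 ≈ 1.9081 m = S ✓

v_R_max = 29/20 m/s = 1.4500 m/s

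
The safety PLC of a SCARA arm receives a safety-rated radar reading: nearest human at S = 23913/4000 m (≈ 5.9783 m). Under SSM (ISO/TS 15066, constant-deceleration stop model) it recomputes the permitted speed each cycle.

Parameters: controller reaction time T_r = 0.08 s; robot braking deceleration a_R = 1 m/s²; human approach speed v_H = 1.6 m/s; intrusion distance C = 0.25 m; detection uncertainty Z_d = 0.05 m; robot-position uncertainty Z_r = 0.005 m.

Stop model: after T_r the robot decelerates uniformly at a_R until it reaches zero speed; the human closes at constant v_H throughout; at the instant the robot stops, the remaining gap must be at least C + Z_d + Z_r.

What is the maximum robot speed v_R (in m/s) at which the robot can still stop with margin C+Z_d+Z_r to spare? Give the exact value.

quadratic (1/2)·v² + (42/25)·v + (-22181/4000) = 0
  disc = (42/25)² − 4·(1/2)·(-22181/4000) = 139129/10000 ; √disc = 373/100
  v_R = (−(42/25) + 373/100) / (2·(1/2)) = 41/20 m/s
check:
stop time T_s = (41/20)/1 = 2.0500 s
robot covers v_R·T_r = 2.0500·0.0800 = 0.1640 m before braking
braking distance = 2.0500²/(2·1.0000) = 2.1012 m
human over T_r+T_s: 1.6000·(0.0800+2.0500) = 3.4080 m
margins: 0.2500+0.0500+0.0050 = 0.3050 m
sum ≈ 0.1640+2.1012+3.4080+0.3050 ≈ 5.9783 m = S ✓

v_R_max = 41/20 m/s = 2.0500 m/s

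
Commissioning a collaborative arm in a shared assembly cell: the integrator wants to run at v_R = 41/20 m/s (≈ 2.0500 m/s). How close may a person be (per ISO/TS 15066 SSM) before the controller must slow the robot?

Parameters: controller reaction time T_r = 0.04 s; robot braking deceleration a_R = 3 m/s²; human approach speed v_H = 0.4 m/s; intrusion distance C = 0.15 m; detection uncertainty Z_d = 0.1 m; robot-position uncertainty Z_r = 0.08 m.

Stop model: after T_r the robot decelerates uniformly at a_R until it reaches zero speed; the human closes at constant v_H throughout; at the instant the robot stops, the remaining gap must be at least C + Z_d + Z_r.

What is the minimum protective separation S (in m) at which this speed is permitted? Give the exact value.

braking lasts T_s = (41/20)/3 = 0.6833 s
robot in T_r: 2.0500·0.0400 = 0.0820 m
braking distance = 2.0500²/(2·3.0000) = 0.7004 m
person approaches 0.4000·(0.0400+0.6833) = 0.2893 m
margins: 0.1500+0.1000+0.0800 = 0.3300 m
S_min ≈ 0.0820+0.7004+0.2893+0.3300  ⇒  S_min = 5607/4000 m

S_min = 5607/4000 m = 1.4018 m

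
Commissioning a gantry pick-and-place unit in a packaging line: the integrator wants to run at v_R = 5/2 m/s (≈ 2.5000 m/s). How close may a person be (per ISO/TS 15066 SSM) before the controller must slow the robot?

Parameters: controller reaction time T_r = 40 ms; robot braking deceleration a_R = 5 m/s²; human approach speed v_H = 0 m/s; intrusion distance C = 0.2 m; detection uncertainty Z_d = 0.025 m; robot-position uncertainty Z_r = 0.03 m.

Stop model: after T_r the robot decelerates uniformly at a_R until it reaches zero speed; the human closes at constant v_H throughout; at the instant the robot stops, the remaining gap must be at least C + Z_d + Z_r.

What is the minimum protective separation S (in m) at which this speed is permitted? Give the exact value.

T_s = v_R/a_R = (5/2)/5 = 0.5000 s
reaction-phase robot travel = 2.5000·0.0400 = 0.1000 m
robot under decel: 2.5000²/(2·5.0000) = 0.6250 m
person approaches 0.0000·(0.0400+0.5000) = 0.0000 m
residual clearance needed = 0.2000+0.0250+0.0300 = 0.2550 m
S_min ≈ 0.1000+0.6250+0.0000+0.2550  ⇒  S_min = 49/50 m

S_min = 49/50 m = 0.9800 m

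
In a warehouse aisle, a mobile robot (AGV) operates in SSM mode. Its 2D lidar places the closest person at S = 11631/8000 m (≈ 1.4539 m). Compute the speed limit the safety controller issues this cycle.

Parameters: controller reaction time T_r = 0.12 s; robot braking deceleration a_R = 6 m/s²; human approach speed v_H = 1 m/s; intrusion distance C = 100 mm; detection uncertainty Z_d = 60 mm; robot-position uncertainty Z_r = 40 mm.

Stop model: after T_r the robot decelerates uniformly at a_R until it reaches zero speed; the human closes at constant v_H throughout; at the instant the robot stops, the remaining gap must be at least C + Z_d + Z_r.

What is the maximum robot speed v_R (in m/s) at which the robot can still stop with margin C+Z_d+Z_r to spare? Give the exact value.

quadratic (1/12)·v² + (43/150)·v + (-9071/8000) = 0
  disc = (43/150)² − 4·(1/12)·(-9071/8000) = 165649/360000 ; √disc = 407/600
  v_R = (−(43/150) + 407/600) / (2·(1/12)) = 47/20 m/s
check:
braking lasts T_s = (47/20)/6 = 0.3917 s
reaction-phase robot travel = 2.3500·0.1200 = 0.2820 m
braking distance = 2.3500²/(2·6.0000) = 0.4602 m
human over T_r+T_s: 1.0000·(0.1200+0.3917) = 0.5117 m
residual clearance needed = 0.1000+0.0600+0.0400 = 0.2000 m
sum ≈ 0.2820+0.4602+0.5117+0.2000 ≈ 1.4539 m = S ✓

v_R_max = 47/20 m/s = 2.3500 m/s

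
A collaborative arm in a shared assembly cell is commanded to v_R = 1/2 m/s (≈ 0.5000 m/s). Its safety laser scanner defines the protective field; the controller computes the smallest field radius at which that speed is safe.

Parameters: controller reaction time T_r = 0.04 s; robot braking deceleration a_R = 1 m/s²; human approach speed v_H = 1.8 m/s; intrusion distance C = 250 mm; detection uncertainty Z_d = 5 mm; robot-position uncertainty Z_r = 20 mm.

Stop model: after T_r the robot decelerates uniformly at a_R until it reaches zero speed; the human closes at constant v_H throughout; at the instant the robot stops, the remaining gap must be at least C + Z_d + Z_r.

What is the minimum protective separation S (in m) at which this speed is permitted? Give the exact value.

T_s = v_R/a_R = (1/2)/1 = 0.5000 s
robot in T_r: 0.5000·0.0400 = 0.0200 m
braking distance = 0.5000²/(2·1.0000) = 0.1250 m
human over T_r+T_s: 1.8000·(0.0400+0.5000) = 0.9720 m
C+Z_d+Z_r = 0.2500+0.0050+0.0200 = 0.2750 m
S_min ≈ 0.0200+0.1250+0.9720+0.2750  ⇒  S_min = 174/125 m

S_min = 174/125 m = 1.3920 m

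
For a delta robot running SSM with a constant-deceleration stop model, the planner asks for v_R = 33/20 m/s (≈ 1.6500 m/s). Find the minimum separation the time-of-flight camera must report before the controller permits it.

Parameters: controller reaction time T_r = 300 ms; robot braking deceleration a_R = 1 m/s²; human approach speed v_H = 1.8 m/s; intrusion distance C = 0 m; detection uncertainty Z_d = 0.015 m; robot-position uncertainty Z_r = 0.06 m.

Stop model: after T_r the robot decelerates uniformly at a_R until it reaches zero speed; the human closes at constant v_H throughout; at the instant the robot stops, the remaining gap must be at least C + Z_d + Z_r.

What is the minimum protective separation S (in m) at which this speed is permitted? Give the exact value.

braking lasts T_s = (33/20)/1 = 1.6500 s
robot in T_r: 1.6500·0.3000 = 0.4950 m
robot under decel: 1.6500²/(2·1.0000) = 1.3613 m
human over T_r+T_s: 1.8000·(0.3000+1.6500) = 3.5100 m
C+Z_d+Z_r = 0.0000+0.0150+0.0600 = 0.0750 m
S_min ≈ 0.4950+1.3613+3.5100+0.0750  ⇒  S_min = 4353/800 m

S_min = 4353/800 m = 5.4413 m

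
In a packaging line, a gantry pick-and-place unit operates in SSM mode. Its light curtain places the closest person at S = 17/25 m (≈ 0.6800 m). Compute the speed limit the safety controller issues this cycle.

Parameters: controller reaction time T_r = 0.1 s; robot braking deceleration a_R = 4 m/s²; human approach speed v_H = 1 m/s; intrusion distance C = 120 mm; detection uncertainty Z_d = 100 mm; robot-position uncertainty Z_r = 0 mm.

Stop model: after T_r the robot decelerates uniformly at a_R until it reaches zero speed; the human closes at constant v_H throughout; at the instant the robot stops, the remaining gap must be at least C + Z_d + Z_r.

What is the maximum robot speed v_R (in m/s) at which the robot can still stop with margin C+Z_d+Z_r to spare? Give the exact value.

v_R_max = 4/5 m/s = 0.8000 m/s

quadratic (1/8)·v² + (7/20)·v + (-9/25) = 0
  disc = (7/20)² − 4·(1/8)·(-9/25) = 121/400 ; √disc = 11/20
  v_R = (−(7/20) + 11/20) / (2·(1/8)) = 4/5 m/s
check:
braking lasts T_s = (4/5)/4 = 0.2000 s
reaction-phase robot travel = 0.8000·0.1000 = 0.0800 m
robot covers 0.8000·0.2000 − ½·4.0000·0.2000² = 0.0800 m while stopping
human closes 1.0000·0.3000 = 0.3000 m
margins: 0.1200+0.1000+0.0000 = 0.2200 m
sum ≈ 0.0800+0.0800+0.3000+0.2200 ≈ 0.6800 m = S ✓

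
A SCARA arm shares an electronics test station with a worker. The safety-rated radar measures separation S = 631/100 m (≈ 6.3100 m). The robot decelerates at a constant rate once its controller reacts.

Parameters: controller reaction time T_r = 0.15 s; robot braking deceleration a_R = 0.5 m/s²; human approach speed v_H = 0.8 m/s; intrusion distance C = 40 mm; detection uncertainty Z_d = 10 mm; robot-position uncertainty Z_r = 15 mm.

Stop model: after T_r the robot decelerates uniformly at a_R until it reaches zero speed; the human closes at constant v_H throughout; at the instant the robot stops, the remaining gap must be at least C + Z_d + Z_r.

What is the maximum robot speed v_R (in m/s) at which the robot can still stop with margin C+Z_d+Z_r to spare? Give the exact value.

v_R_max = 7/4 m/s = 1.7500 m/s

quadratic (1)·v² + (7/4)·v + (-49/8) = 0
  disc = (7/4)² − 4·(1)·(-49/8) = 441/16 ; √disc = 21/4
  v_R = (−(7/4) + 21/4) / (2·(1)) = 7/4 m/s
check:
braking lasts T_s = (7/4)/(1/2) = 3.5000 s
reaction-phase robot travel = 1.7500·0.1500 = 0.2625 m
robot under decel: 1.7500²/(2·0.5000) = 3.0625 m
person approaches 0.8000·(0.1500+3.5000) = 2.9200 m
residual clearance needed = 0.0400+0.0100+0.0150 = 0.0650 m
sum ≈ 0.2625+3.0625+2.9200+0.0650 ≈ 6.3100 m = S ✓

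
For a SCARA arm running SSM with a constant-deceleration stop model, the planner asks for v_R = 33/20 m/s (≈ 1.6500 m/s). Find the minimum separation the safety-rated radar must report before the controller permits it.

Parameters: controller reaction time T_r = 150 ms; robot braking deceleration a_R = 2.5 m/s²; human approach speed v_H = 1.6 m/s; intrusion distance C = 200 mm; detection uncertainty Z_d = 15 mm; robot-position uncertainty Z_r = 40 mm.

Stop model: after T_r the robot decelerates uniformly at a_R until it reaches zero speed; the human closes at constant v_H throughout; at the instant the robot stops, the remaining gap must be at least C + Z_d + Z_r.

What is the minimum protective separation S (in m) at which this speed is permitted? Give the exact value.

T_s = v_R/a_R = (33/20)/(5/2) = 0.6600 s
reaction-phase robot travel = 1.6500·0.1500 = 0.2475 m
braking distance = 1.6500²/(2·2.5000) = 0.5445 m
human closes 1.6000·0.8100 = 1.2960 m
margins: 0.2000+0.0150+0.0400 = 0.2550 m
S_min ≈ 0.2475+0.5445+1.2960+0.2550  ⇒  S_min = 2343/1000 m

S_min = 2343/1000 m = 2.3430 m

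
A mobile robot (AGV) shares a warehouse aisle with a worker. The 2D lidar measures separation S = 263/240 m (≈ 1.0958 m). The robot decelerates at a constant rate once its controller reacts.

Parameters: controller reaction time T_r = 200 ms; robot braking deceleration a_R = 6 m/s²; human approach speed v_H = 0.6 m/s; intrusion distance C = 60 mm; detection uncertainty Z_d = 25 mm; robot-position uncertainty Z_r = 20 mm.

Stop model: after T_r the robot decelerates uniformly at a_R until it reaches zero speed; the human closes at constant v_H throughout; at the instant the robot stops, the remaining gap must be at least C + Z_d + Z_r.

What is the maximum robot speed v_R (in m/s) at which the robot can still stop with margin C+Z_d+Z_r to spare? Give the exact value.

at the boundary: (1/12)·v² + (3/10)·v + (-209/240) = 0
  disc = (3/10)² − 4·(1/12)·(-209/240) = 1369/3600 ; √disc = 37/60
  v_R = (−(3/10) + 37/60) / (2·(1/12)) = 19/10 m/s
check:
stop time T_s = (19/10)/6 = 0.3167 s
reaction-phase robot travel = 1.9000·0.2000 = 0.3800 m
braking distance = 1.9000²/(2·6.0000) = 0.3008 m
human closes 0.6000·0.5167 = 0.3100 m
margins: 0.0600+0.0250+0.0200 = 0.1050 m
sum ≈ 0.3800+0.3008+0.3100+0.1050 ≈ 1.0958 m = S ✓

v_R_max = 19/10 m/s = 1.9000 m/s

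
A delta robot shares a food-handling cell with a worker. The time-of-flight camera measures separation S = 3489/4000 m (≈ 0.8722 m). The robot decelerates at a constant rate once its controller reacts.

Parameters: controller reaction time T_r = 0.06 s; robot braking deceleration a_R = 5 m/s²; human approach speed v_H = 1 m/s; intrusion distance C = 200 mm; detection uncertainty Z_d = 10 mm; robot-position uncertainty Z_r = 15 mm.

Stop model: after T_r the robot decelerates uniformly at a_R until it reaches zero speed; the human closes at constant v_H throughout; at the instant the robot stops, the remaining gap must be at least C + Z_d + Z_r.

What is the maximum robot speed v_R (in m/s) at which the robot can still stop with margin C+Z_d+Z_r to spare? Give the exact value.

at the boundary: (1/10)·v² + (13/50)·v + (-2349/4000) = 0
  disc = (13/50)² − 4·(1/10)·(-2349/4000) = 121/400 ; √disc = 11/20
  v_R = (−(13/50) + 11/20) / (2·(1/10)) = 29/20 m/s
check:
braking lasts T_s = (29/20)/5 = 0.2900 s
robot in T_r: 1.4500·0.0600 = 0.0870 m
robot covers 1.4500·0.2900 − ½·5.0000·0.2900² = 0.2102 m while stopping
person approaches 1.0000·(0.0600+0.2900) = 0.3500 m
residual clearance needed = 0.2000+0.0100+0.0150 = 0.2250 m
sum ≈ 0.0870+0.2102+0.3500+0.2250 ≈ 0.8722 m = S ✓

v_R_max = 29/20 m/s = 1.4500 m/s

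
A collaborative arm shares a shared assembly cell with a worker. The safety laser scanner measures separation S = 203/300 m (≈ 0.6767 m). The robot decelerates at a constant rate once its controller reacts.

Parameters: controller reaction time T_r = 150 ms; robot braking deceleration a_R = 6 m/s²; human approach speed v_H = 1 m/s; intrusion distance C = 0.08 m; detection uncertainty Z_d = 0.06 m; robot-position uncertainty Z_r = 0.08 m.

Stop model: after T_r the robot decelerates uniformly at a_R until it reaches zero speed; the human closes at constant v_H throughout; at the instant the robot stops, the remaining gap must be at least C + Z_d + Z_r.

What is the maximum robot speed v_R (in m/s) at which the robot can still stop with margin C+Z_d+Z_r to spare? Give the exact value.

at the boundary: (1/12)·v² + (19/60)·v + (-23/75) = 0
  disc = (19/60)² − 4·(1/12)·(-23/75) = 81/400 ; √disc = 9/20
  v_R = (−(19/60) + 9/20) / (2·(1/12)) = 4/5 m/s
check:
stop time T_s = (4/5)/6 = 0.1333 s
robot in T_r: 0.8000·0.1500 = 0.1200 m
robot covers 0.8000·0.1333 − ½·6.0000·0.1333² = 0.0533 m while stopping
person approaches 1.0000·(0.1500+0.1333) = 0.2833 m
residual clearance needed = 0.0800+0.0600+0.0800 = 0.2200 m
sum ≈ 0.1200+0.0533+0.2833+0.2200 ≈ 0.6767 m = S ✓

v_R_max = 4/5 m/s = 0.8000 m/s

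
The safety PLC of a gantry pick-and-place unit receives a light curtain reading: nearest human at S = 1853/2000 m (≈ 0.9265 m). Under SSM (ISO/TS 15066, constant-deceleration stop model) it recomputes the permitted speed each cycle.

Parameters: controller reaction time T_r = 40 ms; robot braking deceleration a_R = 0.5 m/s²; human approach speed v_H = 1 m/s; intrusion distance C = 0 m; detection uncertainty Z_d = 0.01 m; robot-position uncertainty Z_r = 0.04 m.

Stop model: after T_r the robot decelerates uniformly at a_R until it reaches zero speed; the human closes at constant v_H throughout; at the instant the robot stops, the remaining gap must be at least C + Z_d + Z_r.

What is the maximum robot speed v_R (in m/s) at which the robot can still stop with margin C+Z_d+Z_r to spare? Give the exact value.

quadratic (1)·v² + (51/25)·v + (-1673/2000) = 0
  disc = (51/25)² − 4·(1)·(-1673/2000) = 18769/2500 ; √disc = 137/50
  v_R = (−(51/25) + 137/50) / (2·(1)) = 7/20 m/s
check:
T_s = v_R/a_R = (7/20)/(1/2) = 0.7000 s
robot covers v_R·T_r = 0.3500·0.0400 = 0.0140 m before braking
robot under decel: 0.3500²/(2·0.5000) = 0.1225 m
human over T_r+T_s: 1.0000·(0.0400+0.7000) = 0.7400 m
residual clearance needed = 0.0000+0.0100+0.0400 = 0.0500 m
sum ≈ 0.0140+0.1225+0.7400+0.0500 ≈ 0.9265 m = S ✓

v_R_max = 7/20 m/s = 0.3500 m/s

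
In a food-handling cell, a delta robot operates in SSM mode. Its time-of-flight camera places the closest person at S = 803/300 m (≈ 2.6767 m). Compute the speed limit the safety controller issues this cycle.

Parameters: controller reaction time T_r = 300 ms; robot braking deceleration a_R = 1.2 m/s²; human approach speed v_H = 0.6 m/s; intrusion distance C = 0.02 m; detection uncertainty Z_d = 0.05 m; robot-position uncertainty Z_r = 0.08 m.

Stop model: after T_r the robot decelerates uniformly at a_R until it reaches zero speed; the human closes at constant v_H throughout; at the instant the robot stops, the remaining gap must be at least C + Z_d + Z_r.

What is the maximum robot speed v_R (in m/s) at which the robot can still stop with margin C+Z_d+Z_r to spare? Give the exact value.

v_R_max = 8/5 m/s = 1.6000 m/s

collect terms ⇒ (5/12)·v_R² + (4/5)·v_R + (-176/75) = 0
  disc = (4/5)² − 4·(5/12)·(-176/75) = 1024/225 ; √disc = 32/15
  v_R = (−(4/5) + 32/15) / (2·(5/12)) = 8/5 m/s
check:
stop time T_s = (8/5)/(6/5) = 1.3333 s
robot in T_r: 1.6000·0.3000 = 0.4800 m
robot covers 1.6000·1.3333 − ½·1.2000·1.3333² = 1.0667 m while stopping
human over T_r+T_s: 0.6000·(0.3000+1.3333) = 0.9800 m
margins: 0.0200+0.0500+0.0800 = 0.1500 m
sum ≈ 0.4800+1.0667+0.9800+0.1500 ≈ 2.6767 m = S ✓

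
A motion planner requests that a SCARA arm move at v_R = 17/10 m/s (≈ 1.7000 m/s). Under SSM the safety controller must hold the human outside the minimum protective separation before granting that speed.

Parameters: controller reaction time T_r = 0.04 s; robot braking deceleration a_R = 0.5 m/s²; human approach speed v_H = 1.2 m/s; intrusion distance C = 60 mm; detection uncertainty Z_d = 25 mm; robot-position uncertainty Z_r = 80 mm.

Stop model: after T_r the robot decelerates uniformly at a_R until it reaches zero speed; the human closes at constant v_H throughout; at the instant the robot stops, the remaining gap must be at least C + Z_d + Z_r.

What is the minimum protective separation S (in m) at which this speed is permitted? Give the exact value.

braking lasts T_s = (17/10)/(1/2) = 3.4000 s
reaction-phase robot travel = 1.7000·0.0400 = 0.0680 m
robot covers 1.7000·3.4000 − ½·0.5000·3.4000² = 2.8900 m while stopping
human over T_r+T_s: 1.2000·(0.0400+3.4000) = 4.1280 m
margins: 0.0600+0.0250+0.0800 = 0.1650 m
S_min ≈ 0.0680+2.8900+4.1280+0.1650  ⇒  S_min = 7251/1000 m

S_min = 7251/1000 m = 7.2510 m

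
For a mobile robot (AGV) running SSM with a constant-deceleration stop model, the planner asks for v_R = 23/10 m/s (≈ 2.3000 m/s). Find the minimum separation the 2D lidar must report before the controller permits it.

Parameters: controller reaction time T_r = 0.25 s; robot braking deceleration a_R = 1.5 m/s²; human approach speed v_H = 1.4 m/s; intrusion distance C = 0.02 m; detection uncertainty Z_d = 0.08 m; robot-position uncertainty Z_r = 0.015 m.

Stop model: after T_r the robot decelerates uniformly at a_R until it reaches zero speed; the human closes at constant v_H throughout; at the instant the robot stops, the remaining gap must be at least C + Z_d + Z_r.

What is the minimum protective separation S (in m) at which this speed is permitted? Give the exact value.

S_min = 99/20 m = 4.9500 m

stop time T_s = (23/10)/(3/2) = 1.5333 s
reaction-phase robot travel = 2.3000·0.2500 = 0.5750 m
braking distance = 2.3000²/(2·1.5000) = 1.7633 m
person approaches 1.4000·(0.2500+1.5333) = 2.4967 m
margins: 0.0200+0.0800+0.0150 = 0.1150 m
S_min ≈ 0.5750+1.7633+2.4967+0.1150  ⇒  S_min = 99/20 m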